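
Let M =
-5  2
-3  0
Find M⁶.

tr M = -5 and det M = 6, so the characteristic polynomial is λ² − (-5)λ + (6) with roots -2 and -3.
Eigenvectors give P = [[2, 1], [3, 1]] with P⁻¹ = [[-1, 1], [3, -2]], and M = P·diag(-2, -3)·P⁻¹.
Then M⁶ = P·diag(64, 729)·P⁻¹ = [[128, 729], [192, 729]] · [[-1, 1], [3, -2]] = [[2059, -1330], [1995, -1266]].

[[2059, -1330], [1995, -1266]]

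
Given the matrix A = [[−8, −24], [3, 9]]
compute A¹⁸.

A² = A (a projection; rank 1, trace 1), so A¹⁸ = A.

[[−8, −24], [3, 9]]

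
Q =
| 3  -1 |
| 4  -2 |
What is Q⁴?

[[21, -5], [20, -4]]

Q² = [[5, -1], [4, 0]]
Q³ = [[11, -3], [12, -4]]
Q⁴ = [[21, -5], [20, -4]]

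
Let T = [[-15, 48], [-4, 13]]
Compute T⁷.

[[-8751, 26256], [-2188, 6565]]

tr T = -2 and det T = -3, so the characteristic polynomial is λ² − (-2)λ + (-3) with roots 1 and -3.
Eigenvectors give P = [[3, 4], [1, 1]] with P⁻¹ = [[-1, 4], [1, -3]], and T = P·diag(1, -3)·P⁻¹.
Then T⁷ = P·diag(1, -2187)·P⁻¹ = [[3, -8748], [1, -2187]] · [[-1, 4], [1, -3]] = [[-8751, 26256], [-2188, 6565]].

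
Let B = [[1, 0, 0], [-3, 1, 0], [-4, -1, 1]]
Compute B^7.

B = I + N where N = [[0, 0, 0], [-3, 0, 0], [-4, -1, 0]] is strictly lower-triangular, so N^3 = 0.
(I + N)^7 = I + 7·N + 21·N^2 = [[1, 0, 0], [-21, 1, 0], [35, -7, 1]].

[[1, 0, 0], [-21, 1, 0], [35, -7, 1]]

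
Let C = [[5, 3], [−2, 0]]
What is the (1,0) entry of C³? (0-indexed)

−38

tr C = 5 and det C = 6, so the characteristic polynomial is λ² − (5)λ + (6) with roots 3 and 2.
Eigenvectors give P = [[−3, −1], [2, 1]] with P⁻¹ = [[−1, −1], [2, 3]], and C = P·diag(3, 2)·P⁻¹.
Then C³ = P·diag(27, 8)·P⁻¹ = [[−81, −8], [54, 8]] · [[−1, −1], [2, 3]] = [[65, 57], [−38, −30]].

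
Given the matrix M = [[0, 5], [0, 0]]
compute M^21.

M is strictly triangular, hence nilpotent: M^2 = 0, so M^21 = 0.

[[0, 0], [0, 0]]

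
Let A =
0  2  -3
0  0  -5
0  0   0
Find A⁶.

A is strictly triangular, hence nilpotent: A³ = 0, so A⁶ = 0.

[[0, 0, 0], [0, 0, 0], [0, 0, 0]]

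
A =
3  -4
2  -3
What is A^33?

[[3, -4], [2, -3]]

A² = I (check: tr A = 0 and det A = -1), so A^33 = A since 33 is odd.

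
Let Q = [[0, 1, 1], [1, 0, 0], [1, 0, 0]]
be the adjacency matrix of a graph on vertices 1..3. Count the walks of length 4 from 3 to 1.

The number of length-4 walks from vertex 3 to vertex 1 is entry (3,1) of Q⁴, where Q is the adjacency matrix.
Q² = [[2, 0, 0], [0, 1, 1], [0, 1, 1]]
Q³ = [[0, 2, 2], [2, 0, 0], [2, 0, 0]]
Q⁴ = [[4, 0, 0], [0, 2, 2], [0, 2, 2]]

0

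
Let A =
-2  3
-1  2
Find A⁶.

[[1, 0], [0, 1]]

A² = I (check: tr A = 0 and det A = -1), so A⁶ = I since 6 is even.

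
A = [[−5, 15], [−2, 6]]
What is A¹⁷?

[[−5, 15], [−2, 6]]

A² = A (a projection; rank 1, trace 1), so A¹⁷ = A.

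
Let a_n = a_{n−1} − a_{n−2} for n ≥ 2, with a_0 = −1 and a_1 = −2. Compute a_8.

−1

With companion matrix T = [[1, −1], [1, 0]], [a_n, a_{n−1}]ᵀ = T·[a_{n−1}, a_{n−2}]ᵀ, so [a_8, a_7]ᵀ = T⁷·[a_1, a_0]ᵀ.
T⁷ = [[1, −1], [1, 0]], giving [a_8, a_7]ᵀ = [[−1], [−2]].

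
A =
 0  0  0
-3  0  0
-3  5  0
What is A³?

[[0, 0, 0], [0, 0, 0], [0, 0, 0]]

A is strictly triangular, hence nilpotent: A³ = 0, so A³ = 0.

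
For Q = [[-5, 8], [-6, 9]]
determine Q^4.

[[-239, 320], [-240, 321]]

tr Q = 4 and det Q = 3, so the characteristic polynomial is λ² − (4)λ + (3) with roots 1 and 3.
Eigenvectors give P = [[-4, 1], [-3, 1]] with P⁻¹ = [[-1, 1], [-3, 4]], and Q = P·diag(1, 3)·P⁻¹.
Then Q^4 = P·diag(1, 81)·P⁻¹ = [[-4, 81], [-3, 81]] · [[-1, 1], [-3, 4]] = [[-239, 320], [-240, 321]].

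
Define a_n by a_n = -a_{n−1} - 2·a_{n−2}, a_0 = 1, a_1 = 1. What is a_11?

With companion matrix B = [[-1, -2], [1, 0]], [a_n, a_{n−1}]ᵀ = B·[a_{n−1}, a_{n−2}]ᵀ, so [a_11, a_10]ᵀ = B^10·[a_1, a_0]ᵀ.
B^10 = [[23, -22], [11, 34]], giving [a_11, a_10]ᵀ = [[1], [45]].

1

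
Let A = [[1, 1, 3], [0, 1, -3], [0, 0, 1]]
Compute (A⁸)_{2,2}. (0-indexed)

A = I + N where N = [[0, 1, 3], [0, 0, -3], [0, 0, 0]] is strictly upper-triangular, so N³ = 0.
(I + N)⁸ = I + 8·N + 28·N² = [[1, 8, -60], [0, 1, -24], [0, 0, 1]].

1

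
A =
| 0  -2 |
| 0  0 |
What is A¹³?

[[0, 0], [0, 0]]

A is strictly triangular, hence nilpotent: A² = 0, so A¹³ = 0.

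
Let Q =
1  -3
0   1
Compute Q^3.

Q = I + N where N = [[0, -3], [0, 0]] is strictly upper-triangular, so N^2 = 0.
(I + N)^3 = I + 3·N = [[1, -9], [0, 1]].

[[1, -9], [0, 1]]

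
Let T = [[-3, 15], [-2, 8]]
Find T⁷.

[[-10167, 30885], [-4118, 12482]]

tr T = 5 and det T = 6, so the characteristic polynomial is λ² − (5)λ + (6) with roots 2 and 3.
Eigenvectors give P = [[-3, 5], [-1, 2]] with P⁻¹ = [[-2, 5], [-1, 3]], and T = P·diag(2, 3)·P⁻¹.
Then T⁷ = P·diag(128, 2187)·P⁻¹ = [[-384, 10935], [-128, 4374]] · [[-2, 5], [-1, 3]] = [[-10167, 30885], [-4118, 12482]].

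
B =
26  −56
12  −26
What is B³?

[[104, −224], [48, −104]]

tr B = 0 and det B = −4, so the characteristic polynomial is λ² − (0)λ + (−4) with roots −2 and 2.
Eigenvectors give P = [[2, −7], [1, −3]] with P⁻¹ = [[−3, 7], [−1, 2]], and B = P·diag(−2, 2)·P⁻¹.
Then B³ = P·diag(−8, 8)·P⁻¹ = [[−16, −56], [−8, −24]] · [[−3, 7], [−1, 2]] = [[104, −224], [48, −104]].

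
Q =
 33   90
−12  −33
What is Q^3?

tr Q = 0 and det Q = −9, so the characteristic polynomial is λ² − (0)λ + (−9) with roots −3 and 3.
Eigenvectors give P = [[5, 3], [−2, −1]] with P⁻¹ = [[−1, −3], [2, 5]], and Q = P·diag(−3, 3)·P⁻¹.
Then Q^3 = P·diag(−27, 27)·P⁻¹ = [[−135, 81], [54, −27]] · [[−1, −3], [2, 5]] = [[297, 810], [−108, −297]].

[[297, 810], [−108, −297]]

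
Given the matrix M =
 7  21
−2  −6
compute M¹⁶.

M² = M (a projection; rank 1, trace 1), so M¹⁶ = M.

[[7, 21], [−2, −6]]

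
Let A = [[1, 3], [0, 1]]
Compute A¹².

A = I + N where N = [[0, 3], [0, 0]] is strictly upper-triangular, so N² = 0.
(I + N)¹² = I + 12·N = [[1, 36], [0, 1]].

[[1, 36], [0, 1]]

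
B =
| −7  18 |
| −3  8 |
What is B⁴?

[[−29, 90], [−15, 46]]

tr B = 1 and det B = −2, so the characteristic polynomial is λ² − (1)λ + (−2) with roots −1 and 2.
Eigenvectors give P = [[3, 2], [1, 1]] with P⁻¹ = [[1, −2], [−1, 3]], and B = P·diag(−1, 2)·P⁻¹.
Then B⁴ = P·diag(1, 16)·P⁻¹ = [[3, 32], [1, 16]] · [[1, −2], [−1, 3]] = [[−29, 90], [−15, 46]].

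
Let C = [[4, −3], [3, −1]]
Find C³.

C² = [[7, −9], [9, −8]]
C³ = [[1, −12], [12, −19]]

[[1, −12], [12, −19]]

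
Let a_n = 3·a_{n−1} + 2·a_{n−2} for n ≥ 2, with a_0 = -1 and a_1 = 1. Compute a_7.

773

With companion matrix A = [[3, 2], [1, 0]], [a_n, a_{n−1}]ᵀ = A·[a_{n−1}, a_{n−2}]ᵀ, so [a_7, a_6]ᵀ = A^6·[a_1, a_0]ᵀ.
A^6 = [[1763, 990], [495, 278]], giving [a_7, a_6]ᵀ = [[773], [217]].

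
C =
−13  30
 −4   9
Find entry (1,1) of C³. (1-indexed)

−157

tr C = −4 and det C = 3, so the characteristic polynomial is λ² − (−4)λ + (3) with roots −3 and −1.
Eigenvectors give P = [[−3, 5], [−1, 2]] with P⁻¹ = [[−2, 5], [−1, 3]], and C = P·diag(−3, −1)·P⁻¹.
Then C³ = P·diag(−27, −1)·P⁻¹ = [[81, −5], [27, −2]] · [[−2, 5], [−1, 3]] = [[−157, 390], [−52, 129]].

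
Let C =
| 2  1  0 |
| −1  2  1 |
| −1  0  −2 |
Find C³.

[[1, 11, 2], [−13, 1, 3], [−3, −2, −9]]

C² = [[3, 4, 1], [−5, 3, 0], [0, −1, 4]]
C³ = [[1, 11, 2], [−13, 1, 3], [−3, −2, −9]]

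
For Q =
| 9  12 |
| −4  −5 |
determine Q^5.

tr Q = 4 and det Q = 3, so the characteristic polynomial is λ² − (4)λ + (3) with roots 3 and 1.
Eigenvectors give P = [[−2, −3], [1, 2]] with P⁻¹ = [[−2, −3], [1, 2]], and Q = P·diag(3, 1)·P⁻¹.
Then Q^5 = P·diag(243, 1)·P⁻¹ = [[−486, −3], [243, 2]] · [[−2, −3], [1, 2]] = [[969, 1452], [−484, −725]].

[[969, 1452], [−484, −725]]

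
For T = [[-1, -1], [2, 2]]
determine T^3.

T² = T (a projection; rank 1, trace 1), so T^3 = T.

[[-1, -1], [2, 2]]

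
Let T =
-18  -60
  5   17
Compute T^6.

tr T = -1 and det T = -6, so the characteristic polynomial is λ² − (-1)λ + (-6) with roots 2 and -3.
Eigenvectors give P = [[-3, 4], [1, -1]] with P⁻¹ = [[1, 4], [1, 3]], and T = P·diag(2, -3)·P⁻¹.
Then T^6 = P·diag(64, 729)·P⁻¹ = [[-192, 2916], [64, -729]] · [[1, 4], [1, 3]] = [[2724, 7980], [-665, -1931]].

[[2724, 7980], [-665, -1931]]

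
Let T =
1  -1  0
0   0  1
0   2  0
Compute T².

[[1, -1, -1], [0, 2, 0], [0, 0, 2]]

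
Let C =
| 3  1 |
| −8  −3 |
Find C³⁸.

C² = I (check: tr C = 0 and det C = −1), so C³⁸ = I since 38 is even.

[[1, 0], [0, 1]]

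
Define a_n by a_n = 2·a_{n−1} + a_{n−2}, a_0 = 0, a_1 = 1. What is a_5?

With companion matrix T = [[2, 1], [1, 0]], [a_n, a_{n−1}]ᵀ = T·[a_{n−1}, a_{n−2}]ᵀ, so [a_5, a_4]ᵀ = T⁴·[a_1, a_0]ᵀ.
T⁴ = [[29, 12], [12, 5]], giving [a_5, a_4]ᵀ = [[29], [12]].

29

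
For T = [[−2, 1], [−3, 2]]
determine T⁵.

[[−2, 1], [−3, 2]]

T² = I (check: tr T = 0 and det T = −1), so T⁵ = T since 5 is odd.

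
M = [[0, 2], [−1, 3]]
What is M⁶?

tr M = 3 and det M = 2, so the characteristic polynomial is λ² − (3)λ + (2) with roots 1 and 2.
Eigenvectors give P = [[−2, 1], [−1, 1]] with P⁻¹ = [[−1, 1], [−1, 2]], and M = P·diag(1, 2)·P⁻¹.
Then M⁶ = P·diag(1, 64)·P⁻¹ = [[−2, 64], [−1, 64]] · [[−1, 1], [−1, 2]] = [[−62, 126], [−63, 127]].

[[−62, 126], [−63, 127]]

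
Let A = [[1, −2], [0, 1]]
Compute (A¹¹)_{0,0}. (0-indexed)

1

A = I + N where N = [[0, −2], [0, 0]] is strictly upper-triangular, so N² = 0.
(I + N)¹¹ = I + 11·N = [[1, −22], [0, 1]].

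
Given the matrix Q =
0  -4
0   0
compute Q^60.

[[0, 0], [0, 0]]

Q is strictly triangular, hence nilpotent: Q^2 = 0, so Q^60 = 0.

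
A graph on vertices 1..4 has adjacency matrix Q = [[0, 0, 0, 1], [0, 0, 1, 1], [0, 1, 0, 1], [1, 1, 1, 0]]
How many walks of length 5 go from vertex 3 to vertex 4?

17

The number of length-5 walks from vertex 3 to vertex 4 is entry (3,4) of Q⁵, where Q is the adjacency matrix.
Q² = [[1, 1, 1, 0], [1, 2, 1, 1], [1, 1, 2, 1], [0, 1, 1, 3]]
Q³ = [[0, 1, 1, 3], [1, 2, 3, 4], [1, 3, 2, 4], [3, 4, 4, 2]]
Q⁴ = [[3, 4, 4, 2], [4, 7, 6, 6], [4, 6, 7, 6], [2, 6, 6, 11]]
Q⁵ = [[2, 6, 6, 11], [6, 12, 13, 17], [6, 13, 12, 17], [11, 17, 17, 14]]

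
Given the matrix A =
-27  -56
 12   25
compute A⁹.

[[-137787, -275576], [59052, 118105]]

tr A = -2 and det A = -3, so the characteristic polynomial is λ² − (-2)λ + (-3) with roots 1 and -3.
Eigenvectors give P = [[-2, 7], [1, -3]] with P⁻¹ = [[3, 7], [1, 2]], and A = P·diag(1, -3)·P⁻¹.
Then A⁹ = P·diag(1, -19683)·P⁻¹ = [[-2, -137781], [1, 59049]] · [[3, 7], [1, 2]] = [[-137787, -275576], [59052, 118105]].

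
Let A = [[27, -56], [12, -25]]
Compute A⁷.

tr A = 2 and det A = -3, so the characteristic polynomial is λ² − (2)λ + (-3) with roots -1 and 3.
Eigenvectors give P = [[2, 7], [1, 3]] with P⁻¹ = [[-3, 7], [1, -2]], and A = P·diag(-1, 3)·P⁻¹.
Then A⁷ = P·diag(-1, 2187)·P⁻¹ = [[-2, 15309], [-1, 6561]] · [[-3, 7], [1, -2]] = [[15315, -30632], [6564, -13129]].

[[15315, -30632], [6564, -13129]]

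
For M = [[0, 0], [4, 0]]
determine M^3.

M is strictly triangular, hence nilpotent: M^2 = 0, so M^3 = 0.

[[0, 0], [0, 0]]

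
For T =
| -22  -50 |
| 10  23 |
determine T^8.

[[-24964, -63050], [12610, 31781]]

tr T = 1 and det T = -6, so the characteristic polynomial is λ² − (1)λ + (-6) with roots 3 and -2.
Eigenvectors give P = [[-2, -5], [1, 2]] with P⁻¹ = [[2, 5], [-1, -2]], and T = P·diag(3, -2)·P⁻¹.
Then T^8 = P·diag(6561, 256)·P⁻¹ = [[-13122, -1280], [6561, 512]] · [[2, 5], [-1, -2]] = [[-24964, -63050], [12610, 31781]].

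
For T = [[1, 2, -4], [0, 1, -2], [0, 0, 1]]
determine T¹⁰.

T = I + N where N = [[0, 2, -4], [0, 0, -2], [0, 0, 0]] is strictly upper-triangular, so N³ = 0.
(I + N)¹⁰ = I + 10·N + 45·N² = [[1, 20, -220], [0, 1, -20], [0, 0, 1]].

[[1, 20, -220], [0, 1, -20], [0, 0, 1]]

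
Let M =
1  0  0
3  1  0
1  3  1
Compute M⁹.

M = I + N where N = [[0, 0, 0], [3, 0, 0], [1, 3, 0]] is strictly lower-triangular, so N³ = 0.
(I + N)⁹ = I + 9·N + 36·N² = [[1, 0, 0], [27, 1, 0], [333, 27, 1]].

[[1, 0, 0], [27, 1, 0], [333, 27, 1]]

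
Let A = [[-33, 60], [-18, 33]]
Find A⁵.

[[-2673, 4860], [-1458, 2673]]

tr A = 0 and det A = -9, so the characteristic polynomial is λ² − (0)λ + (-9) with roots 3 and -3.
Eigenvectors give P = [[-5, -2], [-3, -1]] with P⁻¹ = [[1, -2], [-3, 5]], and A = P·diag(3, -3)·P⁻¹.
Then A⁵ = P·diag(243, -243)·P⁻¹ = [[-1215, 486], [-729, 243]] · [[1, -2], [-3, 5]] = [[-2673, 4860], [-1458, 2673]].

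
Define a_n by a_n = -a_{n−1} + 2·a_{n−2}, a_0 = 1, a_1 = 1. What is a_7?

1

With companion matrix M = [[-1, 2], [1, 0]], [a_n, a_{n−1}]ᵀ = M·[a_{n−1}, a_{n−2}]ᵀ, so [a_7, a_6]ᵀ = M^6·[a_1, a_0]ᵀ.
M^6 = [[43, -42], [-21, 22]], giving [a_7, a_6]ᵀ = [[1], [1]].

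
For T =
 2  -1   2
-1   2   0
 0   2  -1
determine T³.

T² = [[5, 0, 2], [-4, 5, -2], [-2, 2, 1]]
T³ = [[10, -1, 8], [-13, 10, -6], [-6, 8, -5]]

[[10, -1, 8], [-13, 10, -6], [-6, 8, -5]]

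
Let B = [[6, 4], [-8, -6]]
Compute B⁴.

tr B = 0 and det B = -4, so the characteristic polynomial is λ² − (0)λ + (-4) with roots -2 and 2.
Eigenvectors give P = [[1, 1], [-2, -1]] with P⁻¹ = [[-1, -1], [2, 1]], and B = P·diag(-2, 2)·P⁻¹.
Then B⁴ = P·diag(16, 16)·P⁻¹ = [[16, 16], [-32, -16]] · [[-1, -1], [2, 1]] = [[16, 0], [0, 16]].

[[16, 0], [0, 16]]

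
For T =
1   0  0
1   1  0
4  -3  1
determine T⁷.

[[1, 0, 0], [7, 1, 0], [-35, -21, 1]]

T = I + N where N = [[0, 0, 0], [1, 0, 0], [4, -3, 0]] is strictly lower-triangular, so N³ = 0.
(I + N)⁷ = I + 7·N + 21·N² = [[1, 0, 0], [7, 1, 0], [-35, -21, 1]].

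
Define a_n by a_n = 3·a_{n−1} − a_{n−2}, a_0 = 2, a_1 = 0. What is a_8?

With companion matrix T = [[3, −1], [1, 0]], [a_n, a_{n−1}]ᵀ = T·[a_{n−1}, a_{n−2}]ᵀ, so [a_8, a_7]ᵀ = T⁷·[a_1, a_0]ᵀ.
T⁷ = [[987, −377], [377, −144]], giving [a_8, a_7]ᵀ = [[−754], [−288]].

−754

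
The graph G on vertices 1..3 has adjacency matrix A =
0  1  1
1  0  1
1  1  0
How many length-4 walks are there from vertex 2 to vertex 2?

The number of length-4 walks from vertex 2 to vertex 2 is entry (2,2) of A⁴, where A is the adjacency matrix.
A² = [[2, 1, 1], [1, 2, 1], [1, 1, 2]]
A³ = [[2, 3, 3], [3, 2, 3], [3, 3, 2]]
A⁴ = [[6, 5, 5], [5, 6, 5], [5, 5, 6]]

6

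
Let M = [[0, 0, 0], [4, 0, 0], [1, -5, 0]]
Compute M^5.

[[0, 0, 0], [0, 0, 0], [0, 0, 0]]

M is strictly triangular, hence nilpotent: M^3 = 0, so M^5 = 0.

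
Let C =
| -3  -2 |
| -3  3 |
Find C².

[[15, 0], [0, 15]]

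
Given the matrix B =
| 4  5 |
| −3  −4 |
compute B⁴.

B² = I (check: tr B = 0 and det B = −1), so B⁴ = I since 4 is even.

[[1, 0], [0, 1]]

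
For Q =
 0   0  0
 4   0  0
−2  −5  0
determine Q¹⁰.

Q is strictly triangular, hence nilpotent: Q³ = 0, so Q¹⁰ = 0.

[[0, 0, 0], [0, 0, 0], [0, 0, 0]]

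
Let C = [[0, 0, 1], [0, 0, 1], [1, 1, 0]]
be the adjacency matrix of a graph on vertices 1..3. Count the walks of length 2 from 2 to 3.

0

The number of length-2 walks from vertex 2 to vertex 3 is entry (2,3) of C^2, where C is the adjacency matrix.
C^2 = [[1, 1, 0], [1, 1, 0], [0, 0, 2]]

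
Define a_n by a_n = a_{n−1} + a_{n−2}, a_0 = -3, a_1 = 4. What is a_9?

73

With companion matrix B = [[1, 1], [1, 0]], [a_n, a_{n−1}]ᵀ = B·[a_{n−1}, a_{n−2}]ᵀ, so [a_9, a_8]ᵀ = B⁸·[a_1, a_0]ᵀ.
B⁸ = [[34, 21], [21, 13]], giving [a_9, a_8]ᵀ = [[73], [45]].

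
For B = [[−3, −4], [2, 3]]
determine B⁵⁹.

[[−3, −4], [2, 3]]

B² = I (check: tr B = 0 and det B = −1), so B⁵⁹ = B since 59 is odd.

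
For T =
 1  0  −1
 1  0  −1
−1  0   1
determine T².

[[2, 0, −2], [2, 0, −2], [−2, 0, 2]]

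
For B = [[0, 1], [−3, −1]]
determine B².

[[−3, −1], [3, −2]]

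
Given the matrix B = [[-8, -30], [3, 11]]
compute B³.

tr B = 3 and det B = 2, so the characteristic polynomial is λ² − (3)λ + (2) with roots 2 and 1.
Eigenvectors give P = [[-3, 10], [1, -3]] with P⁻¹ = [[3, 10], [1, 3]], and B = P·diag(2, 1)·P⁻¹.
Then B³ = P·diag(8, 1)·P⁻¹ = [[-24, 10], [8, -3]] · [[3, 10], [1, 3]] = [[-62, -210], [21, 71]].

[[-62, -210], [21, 71]]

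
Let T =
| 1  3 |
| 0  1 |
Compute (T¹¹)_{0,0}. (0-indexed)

T = I + N where N = [[0, 3], [0, 0]] is strictly upper-triangular, so N² = 0.
(I + N)¹¹ = I + 11·N = [[1, 33], [0, 1]].

1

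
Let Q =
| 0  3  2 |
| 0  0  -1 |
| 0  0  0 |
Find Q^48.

[[0, 0, 0], [0, 0, 0], [0, 0, 0]]

Q is strictly triangular, hence nilpotent: Q^3 = 0, so Q^48 = 0.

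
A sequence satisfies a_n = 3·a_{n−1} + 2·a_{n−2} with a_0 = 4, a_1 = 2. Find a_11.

1204510

With companion matrix A = [[3, 2], [1, 0]], [a_n, a_{n−1}]ᵀ = A·[a_{n−1}, a_{n−2}]ᵀ, so [a_11, a_10]ᵀ = A^10·[a_1, a_0]ᵀ.
A^10 = [[283667, 159294], [79647, 44726]], giving [a_11, a_10]ᵀ = [[1204510], [338198]].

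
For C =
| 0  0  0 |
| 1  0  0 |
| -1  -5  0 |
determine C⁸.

[[0, 0, 0], [0, 0, 0], [0, 0, 0]]

C is strictly triangular, hence nilpotent: C³ = 0, so C⁸ = 0.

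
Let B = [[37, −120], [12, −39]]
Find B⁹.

[[177157, −590520], [59052, −196839]]

tr B = −2 and det B = −3, so the characteristic polynomial is λ² − (−2)λ + (−3) with roots −3 and 1.
Eigenvectors give P = [[3, 10], [1, 3]] with P⁻¹ = [[−3, 10], [1, −3]], and B = P·diag(−3, 1)·P⁻¹.
Then B⁹ = P·diag(−19683, 1)·P⁻¹ = [[−59049, 10], [−19683, 3]] · [[−3, 10], [1, −3]] = [[177157, −590520], [59052, −196839]].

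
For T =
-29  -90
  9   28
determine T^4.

[[151, 450], [-45, -134]]

tr T = -1 and det T = -2, so the characteristic polynomial is λ² − (-1)λ + (-2) with roots 1 and -2.
Eigenvectors give P = [[-3, 10], [1, -3]] with P⁻¹ = [[3, 10], [1, 3]], and T = P·diag(1, -2)·P⁻¹.
Then T^4 = P·diag(1, 16)·P⁻¹ = [[-3, 160], [1, -48]] · [[3, 10], [1, 3]] = [[151, 450], [-45, -134]].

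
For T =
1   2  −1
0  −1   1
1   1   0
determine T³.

T² = [[0, −1, 1], [1, 2, −1], [1, 1, 0]]
T³ = [[1, 2, −1], [0, −1, 1], [1, 1, 0]]

[[1, 2, −1], [0, −1, 1], [1, 1, 0]]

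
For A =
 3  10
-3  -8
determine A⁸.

[[-31269, -63050], [18915, 38086]]

tr A = -5 and det A = 6, so the characteristic polynomial is λ² − (-5)λ + (6) with roots -2 and -3.
Eigenvectors give P = [[-2, -5], [1, 3]] with P⁻¹ = [[-3, -5], [1, 2]], and A = P·diag(-2, -3)·P⁻¹.
Then A⁸ = P·diag(256, 6561)·P⁻¹ = [[-512, -32805], [256, 19683]] · [[-3, -5], [1, 2]] = [[-31269, -63050], [18915, 38086]].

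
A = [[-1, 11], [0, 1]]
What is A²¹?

A² = I (check: tr A = 0 and det A = -1), so A²¹ = A since 21 is odd.

[[-1, 11], [0, 1]]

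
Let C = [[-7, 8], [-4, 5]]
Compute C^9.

[[-39367, 39368], [-19684, 19685]]

tr C = -2 and det C = -3, so the characteristic polynomial is λ² − (-2)λ + (-3) with roots -3 and 1.
Eigenvectors give P = [[2, 1], [1, 1]] with P⁻¹ = [[1, -1], [-1, 2]], and C = P·diag(-3, 1)·P⁻¹.
Then C^9 = P·diag(-19683, 1)·P⁻¹ = [[-39366, 1], [-19683, 1]] · [[1, -1], [-1, 2]] = [[-39367, 39368], [-19684, 19685]].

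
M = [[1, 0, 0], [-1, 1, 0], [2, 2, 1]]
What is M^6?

M = I + N where N = [[0, 0, 0], [-1, 0, 0], [2, 2, 0]] is strictly lower-triangular, so N^3 = 0.
(I + N)^6 = I + 6·N + 15·N^2 = [[1, 0, 0], [-6, 1, 0], [-18, 12, 1]].

[[1, 0, 0], [-6, 1, 0], [-18, 12, 1]]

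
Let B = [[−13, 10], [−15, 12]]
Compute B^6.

tr B = −1 and det B = −6, so the characteristic polynomial is λ² − (−1)λ + (−6) with roots −3 and 2.
Eigenvectors give P = [[1, −2], [1, −3]] with P⁻¹ = [[3, −2], [1, −1]], and B = P·diag(−3, 2)·P⁻¹.
Then B^6 = P·diag(729, 64)·P⁻¹ = [[729, −128], [729, −192]] · [[3, −2], [1, −1]] = [[2059, −1330], [1995, −1266]].

[[2059, −1330], [1995, −1266]]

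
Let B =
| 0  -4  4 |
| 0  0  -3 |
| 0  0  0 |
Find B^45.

[[0, 0, 0], [0, 0, 0], [0, 0, 0]]

B is strictly triangular, hence nilpotent: B^3 = 0, so B^45 = 0.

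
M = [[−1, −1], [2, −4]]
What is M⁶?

[[−601, 665], [−1330, 1394]]

tr M = −5 and det M = 6, so the characteristic polynomial is λ² − (−5)λ + (6) with roots −2 and −3.
Eigenvectors give P = [[1, −1], [1, −2]] with P⁻¹ = [[2, −1], [1, −1]], and M = P·diag(−2, −3)·P⁻¹.
Then M⁶ = P·diag(64, 729)·P⁻¹ = [[64, −729], [64, −1458]] · [[2, −1], [1, −1]] = [[−601, 665], [−1330, 1394]].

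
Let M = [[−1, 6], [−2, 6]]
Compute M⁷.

tr M = 5 and det M = 6, so the characteristic polynomial is λ² − (5)λ + (6) with roots 3 and 2.
Eigenvectors give P = [[−3, 2], [−2, 1]] with P⁻¹ = [[1, −2], [2, −3]], and M = P·diag(3, 2)·P⁻¹.
Then M⁷ = P·diag(2187, 128)·P⁻¹ = [[−6561, 256], [−4374, 128]] · [[1, −2], [2, −3]] = [[−6049, 12354], [−4118, 8364]].

[[−6049, 12354], [−4118, 8364]]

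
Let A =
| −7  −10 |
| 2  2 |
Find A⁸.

[[31781, 63050], [−12610, −24964]]

tr A = −5 and det A = 6, so the characteristic polynomial is λ² − (−5)λ + (6) with roots −2 and −3.
Eigenvectors give P = [[−2, −5], [1, 2]] with P⁻¹ = [[2, 5], [−1, −2]], and A = P·diag(−2, −3)·P⁻¹.
Then A⁸ = P·diag(256, 6561)·P⁻¹ = [[−512, −32805], [256, 13122]] · [[2, 5], [−1, −2]] = [[31781, 63050], [−12610, −24964]].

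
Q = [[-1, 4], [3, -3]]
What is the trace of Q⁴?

Q² = [[13, -16], [-12, 21]]
Q³ = [[-61, 100], [75, -111]]
Q⁴ = [[361, -544], [-408, 633]]

994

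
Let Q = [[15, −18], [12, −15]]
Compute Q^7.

[[10935, −13122], [8748, −10935]]

tr Q = 0 and det Q = −9, so the characteristic polynomial is λ² − (0)λ + (−9) with roots −3 and 3.
Eigenvectors give P = [[−1, −3], [−1, −2]] with P⁻¹ = [[2, −3], [−1, 1]], and Q = P·diag(−3, 3)·P⁻¹.
Then Q^7 = P·diag(−2187, 2187)·P⁻¹ = [[2187, −6561], [2187, −4374]] · [[2, −3], [−1, 1]] = [[10935, −13122], [8748, −10935]].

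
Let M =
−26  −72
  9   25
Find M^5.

[[−296, −792], [99, 265]]

tr M = −1 and det M = −2, so the characteristic polynomial is λ² − (−1)λ + (−2) with roots 1 and −2.
Eigenvectors give P = [[−8, −3], [3, 1]] with P⁻¹ = [[1, 3], [−3, −8]], and M = P·diag(1, −2)·P⁻¹.
Then M^5 = P·diag(1, −32)·P⁻¹ = [[−8, 96], [3, −32]] · [[1, 3], [−3, −8]] = [[−296, −792], [99, 265]].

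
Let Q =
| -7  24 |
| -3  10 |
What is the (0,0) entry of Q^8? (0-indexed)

tr Q = 3 and det Q = 2, so the characteristic polynomial is λ² − (3)λ + (2) with roots 1 and 2.
Eigenvectors give P = [[3, -8], [1, -3]] with P⁻¹ = [[3, -8], [1, -3]], and Q = P·diag(1, 2)·P⁻¹.
Then Q^8 = P·diag(1, 256)·P⁻¹ = [[3, -2048], [1, -768]] · [[3, -8], [1, -3]] = [[-2039, 6120], [-765, 2296]].

-2039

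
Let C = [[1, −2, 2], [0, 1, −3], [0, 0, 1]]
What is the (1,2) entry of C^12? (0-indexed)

−36

C = I + N where N = [[0, −2, 2], [0, 0, −3], [0, 0, 0]] is strictly upper-triangular, so N^3 = 0.
(I + N)^12 = I + 12·N + 66·N^2 = [[1, −24, 420], [0, 1, −36], [0, 0, 1]].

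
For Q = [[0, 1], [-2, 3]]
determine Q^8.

tr Q = 3 and det Q = 2, so the characteristic polynomial is λ² − (3)λ + (2) with roots 2 and 1.
Eigenvectors give P = [[1, 1], [2, 1]] with P⁻¹ = [[-1, 1], [2, -1]], and Q = P·diag(2, 1)·P⁻¹.
Then Q^8 = P·diag(256, 1)·P⁻¹ = [[256, 1], [512, 1]] · [[-1, 1], [2, -1]] = [[-254, 255], [-510, 511]].

[[-254, 255], [-510, 511]]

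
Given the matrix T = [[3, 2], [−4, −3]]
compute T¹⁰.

[[1, 0], [0, 1]]

T² = I (check: tr T = 0 and det T = −1), so T¹⁰ = I since 10 is even.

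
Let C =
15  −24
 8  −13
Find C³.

[[111, −168], [56, −85]]

tr C = 2 and det C = −3, so the characteristic polynomial is λ² − (2)λ + (−3) with roots 3 and −1.
Eigenvectors give P = [[−2, 3], [−1, 2]] with P⁻¹ = [[−2, 3], [−1, 2]], and C = P·diag(3, −1)·P⁻¹.
Then C³ = P·diag(27, −1)·P⁻¹ = [[−54, −3], [−27, −2]] · [[−2, 3], [−1, 2]] = [[111, −168], [56, −85]].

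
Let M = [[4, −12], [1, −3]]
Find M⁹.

M² = M (a projection; rank 1, trace 1), so M⁹ = M.

[[4, −12], [1, −3]]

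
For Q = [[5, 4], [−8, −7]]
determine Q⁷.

[[2189, 2188], [−4376, −4375]]

tr Q = −2 and det Q = −3, so the characteristic polynomial is λ² − (−2)λ + (−3) with roots 1 and −3.
Eigenvectors give P = [[−1, −1], [1, 2]] with P⁻¹ = [[−2, −1], [1, 1]], and Q = P·diag(1, −3)·P⁻¹.
Then Q⁷ = P·diag(1, −2187)·P⁻¹ = [[−1, 2187], [1, −4374]] · [[−2, −1], [1, 1]] = [[2189, 2188], [−4376, −4375]].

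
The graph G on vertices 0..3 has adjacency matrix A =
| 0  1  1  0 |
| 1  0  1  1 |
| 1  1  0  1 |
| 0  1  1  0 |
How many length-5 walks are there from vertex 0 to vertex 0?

18

The number of length-5 walks from vertex 0 to vertex 0 is entry (0,0) of A⁵, where A is the adjacency matrix.
A² = [[2, 1, 1, 2], [1, 3, 2, 1], [1, 2, 3, 1], [2, 1, 1, 2]]
A³ = [[2, 5, 5, 2], [5, 4, 5, 5], [5, 5, 4, 5], [2, 5, 5, 2]]
A⁴ = [[10, 9, 9, 10], [9, 15, 14, 9], [9, 14, 15, 9], [10, 9, 9, 10]]
A⁵ = [[18, 29, 29, 18], [29, 32, 33, 29], [29, 33, 32, 29], [18, 29, 29, 18]]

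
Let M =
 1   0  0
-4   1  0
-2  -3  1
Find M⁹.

M = I + N where N = [[0, 0, 0], [-4, 0, 0], [-2, -3, 0]] is strictly lower-triangular, so N³ = 0.
(I + N)⁹ = I + 9·N + 36·N² = [[1, 0, 0], [-36, 1, 0], [414, -27, 1]].

[[1, 0, 0], [-36, 1, 0], [414, -27, 1]]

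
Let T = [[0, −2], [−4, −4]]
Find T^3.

[[−32, −48], [−96, −128]]

T^2 = [[8, 8], [16, 24]]
T^3 = [[−32, −48], [−96, −128]]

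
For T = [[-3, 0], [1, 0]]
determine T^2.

[[9, 0], [-3, 0]]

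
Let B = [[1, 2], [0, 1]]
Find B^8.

B = I + N where N = [[0, 2], [0, 0]] is strictly upper-triangular, so N^2 = 0.
(I + N)^8 = I + 8·N = [[1, 16], [0, 1]].

[[1, 16], [0, 1]]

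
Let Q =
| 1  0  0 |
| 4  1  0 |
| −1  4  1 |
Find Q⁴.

Q = I + N where N = [[0, 0, 0], [4, 0, 0], [−1, 4, 0]] is strictly lower-triangular, so N³ = 0.
(I + N)⁴ = I + 4·N + 6·N² = [[1, 0, 0], [16, 1, 0], [92, 16, 1]].

[[1, 0, 0], [16, 1, 0], [92, 16, 1]]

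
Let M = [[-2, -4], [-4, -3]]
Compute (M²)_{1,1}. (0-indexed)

25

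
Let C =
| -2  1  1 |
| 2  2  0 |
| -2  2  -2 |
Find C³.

C² = [[4, 2, -4], [0, 6, 2], [12, -2, 2]]
C³ = [[4, 0, 12], [8, 16, -4], [-32, 12, 8]]

[[4, 0, 12], [8, 16, -4], [-32, 12, 8]]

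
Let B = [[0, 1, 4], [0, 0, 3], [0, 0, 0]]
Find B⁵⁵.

B is strictly triangular, hence nilpotent: B³ = 0, so B⁵⁵ = 0.

[[0, 0, 0], [0, 0, 0], [0, 0, 0]]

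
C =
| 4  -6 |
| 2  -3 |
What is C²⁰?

[[4, -6], [2, -3]]

C² = C (a projection; rank 1, trace 1), so C²⁰ = C.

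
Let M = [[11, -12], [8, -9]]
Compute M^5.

tr M = 2 and det M = -3, so the characteristic polynomial is λ² − (2)λ + (-3) with roots -1 and 3.
Eigenvectors give P = [[1, 3], [1, 2]] with P⁻¹ = [[-2, 3], [1, -1]], and M = P·diag(-1, 3)·P⁻¹.
Then M^5 = P·diag(-1, 243)·P⁻¹ = [[-1, 729], [-1, 486]] · [[-2, 3], [1, -1]] = [[731, -732], [488, -489]].

[[731, -732], [488, -489]]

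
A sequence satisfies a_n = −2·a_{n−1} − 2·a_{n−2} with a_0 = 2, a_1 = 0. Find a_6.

With companion matrix C = [[−2, −2], [1, 0]], [a_n, a_{n−1}]ᵀ = C·[a_{n−1}, a_{n−2}]ᵀ, so [a_6, a_5]ᵀ = C⁵·[a_1, a_0]ᵀ.
C⁵ = [[8, 8], [−4, 0]], giving [a_6, a_5]ᵀ = [[16], [0]].

16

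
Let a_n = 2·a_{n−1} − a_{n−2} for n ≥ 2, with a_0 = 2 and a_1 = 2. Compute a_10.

2

With companion matrix M = [[2, −1], [1, 0]], [a_n, a_{n−1}]ᵀ = M·[a_{n−1}, a_{n−2}]ᵀ, so [a_10, a_9]ᵀ = M^9·[a_1, a_0]ᵀ.
M^9 = [[10, −9], [9, −8]], giving [a_10, a_9]ᵀ = [[2], [2]].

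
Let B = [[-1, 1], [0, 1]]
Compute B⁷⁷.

B² = I (check: tr B = 0 and det B = -1), so B⁷⁷ = B since 77 is odd.

[[-1, 1], [0, 1]]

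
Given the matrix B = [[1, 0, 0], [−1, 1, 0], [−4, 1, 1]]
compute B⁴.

[[1, 0, 0], [−4, 1, 0], [−22, 4, 1]]

B = I + N where N = [[0, 0, 0], [−1, 0, 0], [−4, 1, 0]] is strictly lower-triangular, so N³ = 0.
(I + N)⁴ = I + 4·N + 6·N² = [[1, 0, 0], [−4, 1, 0], [−22, 4, 1]].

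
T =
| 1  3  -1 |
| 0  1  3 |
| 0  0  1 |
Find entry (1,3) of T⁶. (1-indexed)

T = I + N where N = [[0, 3, -1], [0, 0, 3], [0, 0, 0]] is strictly upper-triangular, so N³ = 0.
(I + N)⁶ = I + 6·N + 15·N² = [[1, 18, 129], [0, 1, 18], [0, 0, 1]].

129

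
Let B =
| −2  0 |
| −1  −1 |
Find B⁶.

tr B = −3 and det B = 2, so the characteristic polynomial is λ² − (−3)λ + (2) with roots −1 and −2.
Eigenvectors give P = [[0, 1], [−1, 1]] with P⁻¹ = [[1, −1], [1, 0]], and B = P·diag(−1, −2)·P⁻¹.
Then B⁶ = P·diag(1, 64)·P⁻¹ = [[0, 64], [−1, 64]] · [[1, −1], [1, 0]] = [[64, 0], [63, 1]].

[[64, 0], [63, 1]]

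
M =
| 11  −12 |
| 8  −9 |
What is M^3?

[[83, −84], [56, −57]]

tr M = 2 and det M = −3, so the characteristic polynomial is λ² − (2)λ + (−3) with roots −1 and 3.
Eigenvectors give P = [[−1, −3], [−1, −2]] with P⁻¹ = [[2, −3], [−1, 1]], and M = P·diag(−1, 3)·P⁻¹.
Then M^3 = P·diag(−1, 27)·P⁻¹ = [[1, −81], [1, −54]] · [[2, −3], [−1, 1]] = [[83, −84], [56, −57]].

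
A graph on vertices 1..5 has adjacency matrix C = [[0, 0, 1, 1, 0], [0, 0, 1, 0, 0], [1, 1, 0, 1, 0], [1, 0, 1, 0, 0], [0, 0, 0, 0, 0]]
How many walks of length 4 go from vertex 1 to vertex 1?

The number of length-4 walks from vertex 1 to vertex 1 is entry (1,1) of C⁴, where C is the adjacency matrix.
C² = [[2, 1, 1, 1, 0], [1, 1, 0, 1, 0], [1, 0, 3, 1, 0], [1, 1, 1, 2, 0], [0, 0, 0, 0, 0]]
C³ = [[2, 1, 4, 3, 0], [1, 0, 3, 1, 0], [4, 3, 2, 4, 0], [3, 1, 4, 2, 0], [0, 0, 0, 0, 0]]
C⁴ = [[7, 4, 6, 6, 0], [4, 3, 2, 4, 0], [6, 2, 11, 6, 0], [6, 4, 6, 7, 0], [0, 0, 0, 0, 0]]

7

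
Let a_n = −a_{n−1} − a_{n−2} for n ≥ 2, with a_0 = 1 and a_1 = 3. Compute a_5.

With companion matrix Q = [[−1, −1], [1, 0]], [a_n, a_{n−1}]ᵀ = Q·[a_{n−1}, a_{n−2}]ᵀ, so [a_5, a_4]ᵀ = Q⁴·[a_1, a_0]ᵀ.
Q⁴ = [[−1, −1], [1, 0]], giving [a_5, a_4]ᵀ = [[−4], [3]].

−4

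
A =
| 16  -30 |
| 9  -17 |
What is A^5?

tr A = -1 and det A = -2, so the characteristic polynomial is λ² − (-1)λ + (-2) with roots 1 and -2.
Eigenvectors give P = [[2, 5], [1, 3]] with P⁻¹ = [[3, -5], [-1, 2]], and A = P·diag(1, -2)·P⁻¹.
Then A^5 = P·diag(1, -32)·P⁻¹ = [[2, -160], [1, -96]] · [[3, -5], [-1, 2]] = [[166, -330], [99, -197]].

[[166, -330], [99, -197]]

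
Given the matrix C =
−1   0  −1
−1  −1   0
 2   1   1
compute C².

[[−1, −1, 0], [2, 1, 1], [−1, 0, −1]]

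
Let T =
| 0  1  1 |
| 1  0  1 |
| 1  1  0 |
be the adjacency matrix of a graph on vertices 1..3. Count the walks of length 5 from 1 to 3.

The number of length-5 walks from vertex 1 to vertex 3 is entry (1,3) of T⁵, where T is the adjacency matrix.
T² = [[2, 1, 1], [1, 2, 1], [1, 1, 2]]
T³ = [[2, 3, 3], [3, 2, 3], [3, 3, 2]]
T⁴ = [[6, 5, 5], [5, 6, 5], [5, 5, 6]]
T⁵ = [[10, 11, 11], [11, 10, 11], [11, 11, 10]]

11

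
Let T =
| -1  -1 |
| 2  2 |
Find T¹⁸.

T² = T (a projection; rank 1, trace 1), so T¹⁸ = T.

[[-1, -1], [2, 2]]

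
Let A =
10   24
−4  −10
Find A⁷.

[[640, 1536], [−256, −640]]

tr A = 0 and det A = −4, so the characteristic polynomial is λ² − (0)λ + (−4) with roots 2 and −2.
Eigenvectors give P = [[3, −2], [−1, 1]] with P⁻¹ = [[1, 2], [1, 3]], and A = P·diag(2, −2)·P⁻¹.
Then A⁷ = P·diag(128, −128)·P⁻¹ = [[384, 256], [−128, −128]] · [[1, 2], [1, 3]] = [[640, 1536], [−256, −640]].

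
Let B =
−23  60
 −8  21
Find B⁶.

[[4369, −10920], [1456, −3639]]

tr B = −2 and det B = −3, so the characteristic polynomial is λ² − (−2)λ + (−3) with roots 1 and −3.
Eigenvectors give P = [[−5, −3], [−2, −1]] with P⁻¹ = [[1, −3], [−2, 5]], and B = P·diag(1, −3)·P⁻¹.
Then B⁶ = P·diag(1, 729)·P⁻¹ = [[−5, −2187], [−2, −729]] · [[1, −3], [−2, 5]] = [[4369, −10920], [1456, −3639]].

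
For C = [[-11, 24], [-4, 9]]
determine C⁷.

[[-6563, 13128], [-2188, 4377]]

tr C = -2 and det C = -3, so the characteristic polynomial is λ² − (-2)λ + (-3) with roots 1 and -3.
Eigenvectors give P = [[-2, -3], [-1, -1]] with P⁻¹ = [[1, -3], [-1, 2]], and C = P·diag(1, -3)·P⁻¹.
Then C⁷ = P·diag(1, -2187)·P⁻¹ = [[-2, 6561], [-1, 2187]] · [[1, -3], [-1, 2]] = [[-6563, 13128], [-2188, 4377]].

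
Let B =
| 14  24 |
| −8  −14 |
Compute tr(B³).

tr B = 0 and det B = −4, so the characteristic polynomial is λ² − (0)λ + (−4) with roots 2 and −2.
Eigenvectors give P = [[2, −3], [−1, 2]] with P⁻¹ = [[2, 3], [1, 2]], and B = P·diag(2, −2)·P⁻¹.
Then B³ = P·diag(8, −8)·P⁻¹ = [[16, 24], [−8, −16]] · [[2, 3], [1, 2]] = [[56, 96], [−32, −56]].

0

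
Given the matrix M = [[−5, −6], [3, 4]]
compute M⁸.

[[511, 510], [−255, −254]]

tr M = −1 and det M = −2, so the characteristic polynomial is λ² − (−1)λ + (−2) with roots −2 and 1.
Eigenvectors give P = [[−2, −1], [1, 1]] with P⁻¹ = [[−1, −1], [1, 2]], and M = P·diag(−2, 1)·P⁻¹.
Then M⁸ = P·diag(256, 1)·P⁻¹ = [[−512, −1], [256, 1]] · [[−1, −1], [1, 2]] = [[511, 510], [−255, −254]].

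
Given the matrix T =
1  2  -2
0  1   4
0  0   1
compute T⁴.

[[1, 8, 40], [0, 1, 16], [0, 0, 1]]

T = I + N where N = [[0, 2, -2], [0, 0, 4], [0, 0, 0]] is strictly upper-triangular, so N³ = 0.
(I + N)⁴ = I + 4·N + 6·N² = [[1, 8, 40], [0, 1, 16], [0, 0, 1]].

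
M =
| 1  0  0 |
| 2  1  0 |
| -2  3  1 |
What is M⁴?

[[1, 0, 0], [8, 1, 0], [28, 12, 1]]

M = I + N where N = [[0, 0, 0], [2, 0, 0], [-2, 3, 0]] is strictly lower-triangular, so N³ = 0.
(I + N)⁴ = I + 4·N + 6·N² = [[1, 0, 0], [8, 1, 0], [28, 12, 1]].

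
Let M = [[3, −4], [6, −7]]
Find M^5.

tr M = −4 and det M = 3, so the characteristic polynomial is λ² − (−4)λ + (3) with roots −3 and −1.
Eigenvectors give P = [[2, 1], [3, 1]] with P⁻¹ = [[−1, 1], [3, −2]], and M = P·diag(−3, −1)·P⁻¹.
Then M^5 = P·diag(−243, −1)·P⁻¹ = [[−486, −1], [−729, −1]] · [[−1, 1], [3, −2]] = [[483, −484], [726, −727]].

[[483, −484], [726, −727]]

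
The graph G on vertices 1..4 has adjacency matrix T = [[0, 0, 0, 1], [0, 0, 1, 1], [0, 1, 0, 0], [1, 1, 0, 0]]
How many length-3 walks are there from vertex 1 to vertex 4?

2

The number of length-3 walks from vertex 1 to vertex 4 is entry (1,4) of T³, where T is the adjacency matrix.
T² = [[1, 1, 0, 0], [1, 2, 0, 0], [0, 0, 1, 1], [0, 0, 1, 2]]
T³ = [[0, 0, 1, 2], [0, 0, 2, 3], [1, 2, 0, 0], [2, 3, 0, 0]]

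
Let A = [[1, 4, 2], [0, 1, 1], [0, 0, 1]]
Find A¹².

A = I + N where N = [[0, 4, 2], [0, 0, 1], [0, 0, 0]] is strictly upper-triangular, so N³ = 0.
(I + N)¹² = I + 12·N + 66·N² = [[1, 48, 288], [0, 1, 12], [0, 0, 1]].

[[1, 48, 288], [0, 1, 12], [0, 0, 1]]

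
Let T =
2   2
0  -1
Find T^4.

[[16, 10], [0, 1]]

T^2 = [[4, 2], [0, 1]]
T^3 = [[8, 6], [0, -1]]
T^4 = [[16, 10], [0, 1]]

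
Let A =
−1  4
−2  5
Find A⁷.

tr A = 4 and det A = 3, so the characteristic polynomial is λ² − (4)λ + (3) with roots 3 and 1.
Eigenvectors give P = [[−1, 2], [−1, 1]] with P⁻¹ = [[1, −2], [1, −1]], and A = P·diag(3, 1)·P⁻¹.
Then A⁷ = P·diag(2187, 1)·P⁻¹ = [[−2187, 2], [−2187, 1]] · [[1, −2], [1, −1]] = [[−2185, 4372], [−2186, 4373]].

[[−2185, 4372], [−2186, 4373]]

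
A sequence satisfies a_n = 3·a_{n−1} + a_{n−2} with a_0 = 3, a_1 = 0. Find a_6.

With companion matrix Q = [[3, 1], [1, 0]], [a_n, a_{n−1}]ᵀ = Q·[a_{n−1}, a_{n−2}]ᵀ, so [a_6, a_5]ᵀ = Q⁵·[a_1, a_0]ᵀ.
Q⁵ = [[360, 109], [109, 33]], giving [a_6, a_5]ᵀ = [[327], [99]].

327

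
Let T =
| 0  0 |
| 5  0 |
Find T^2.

[[0, 0], [0, 0]]

T is strictly triangular, hence nilpotent: T^2 = 0, so T^2 = 0.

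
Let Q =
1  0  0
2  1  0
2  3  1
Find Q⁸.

[[1, 0, 0], [16, 1, 0], [184, 24, 1]]

Q = I + N where N = [[0, 0, 0], [2, 0, 0], [2, 3, 0]] is strictly lower-triangular, so N³ = 0.
(I + N)⁸ = I + 8·N + 28·N² = [[1, 0, 0], [16, 1, 0], [184, 24, 1]].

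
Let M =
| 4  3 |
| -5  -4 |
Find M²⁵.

M² = I (check: tr M = 0 and det M = -1), so M²⁵ = M since 25 is odd.

[[4, 3], [-5, -4]]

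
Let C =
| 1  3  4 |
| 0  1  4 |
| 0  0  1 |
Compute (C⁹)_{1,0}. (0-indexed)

0

C = I + N where N = [[0, 3, 4], [0, 0, 4], [0, 0, 0]] is strictly upper-triangular, so N³ = 0.
(I + N)⁹ = I + 9·N + 36·N² = [[1, 27, 468], [0, 1, 36], [0, 0, 1]].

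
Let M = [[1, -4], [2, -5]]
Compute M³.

tr M = -4 and det M = 3, so the characteristic polynomial is λ² − (-4)λ + (3) with roots -1 and -3.
Eigenvectors give P = [[2, 1], [1, 1]] with P⁻¹ = [[1, -1], [-1, 2]], and M = P·diag(-1, -3)·P⁻¹.
Then M³ = P·diag(-1, -27)·P⁻¹ = [[-2, -27], [-1, -27]] · [[1, -1], [-1, 2]] = [[25, -52], [26, -53]].

[[25, -52], [26, -53]]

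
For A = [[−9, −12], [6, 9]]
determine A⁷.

tr A = 0 and det A = −9, so the characteristic polynomial is λ² − (0)λ + (−9) with roots 3 and −3.
Eigenvectors give P = [[−1, −2], [1, 1]] with P⁻¹ = [[1, 2], [−1, −1]], and A = P·diag(3, −3)·P⁻¹.
Then A⁷ = P·diag(2187, −2187)·P⁻¹ = [[−2187, 4374], [2187, −2187]] · [[1, 2], [−1, −1]] = [[−6561, −8748], [4374, 6561]].

[[−6561, −8748], [4374, 6561]]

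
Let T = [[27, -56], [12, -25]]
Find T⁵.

[[1707, -3416], [732, -1465]]

tr T = 2 and det T = -3, so the characteristic polynomial is λ² − (2)λ + (-3) with roots -1 and 3.
Eigenvectors give P = [[2, -7], [1, -3]] with P⁻¹ = [[-3, 7], [-1, 2]], and T = P·diag(-1, 3)·P⁻¹.
Then T⁵ = P·diag(-1, 243)·P⁻¹ = [[-2, -1701], [-1, -729]] · [[-3, 7], [-1, 2]] = [[1707, -3416], [732, -1465]].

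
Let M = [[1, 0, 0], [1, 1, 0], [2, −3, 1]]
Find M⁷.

M = I + N where N = [[0, 0, 0], [1, 0, 0], [2, −3, 0]] is strictly lower-triangular, so N³ = 0.
(I + N)⁷ = I + 7·N + 21·N² = [[1, 0, 0], [7, 1, 0], [−49, −21, 1]].

[[1, 0, 0], [7, 1, 0], [−49, −21, 1]]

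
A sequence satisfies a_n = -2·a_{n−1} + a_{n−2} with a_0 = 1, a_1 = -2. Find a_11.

-13860

With companion matrix Q = [[-2, 1], [1, 0]], [a_n, a_{n−1}]ᵀ = Q·[a_{n−1}, a_{n−2}]ᵀ, so [a_11, a_10]ᵀ = Q¹⁰·[a_1, a_0]ᵀ.
Q¹⁰ = [[5741, -2378], [-2378, 985]], giving [a_11, a_10]ᵀ = [[-13860], [5741]].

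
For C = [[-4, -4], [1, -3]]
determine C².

[[12, 28], [-7, 5]]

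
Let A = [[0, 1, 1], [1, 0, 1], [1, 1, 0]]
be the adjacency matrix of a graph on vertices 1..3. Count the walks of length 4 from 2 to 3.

5

The number of length-4 walks from vertex 2 to vertex 3 is entry (2,3) of A^4, where A is the adjacency matrix.
A^2 = [[2, 1, 1], [1, 2, 1], [1, 1, 2]]
A^3 = [[2, 3, 3], [3, 2, 3], [3, 3, 2]]
A^4 = [[6, 5, 5], [5, 6, 5], [5, 5, 6]]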